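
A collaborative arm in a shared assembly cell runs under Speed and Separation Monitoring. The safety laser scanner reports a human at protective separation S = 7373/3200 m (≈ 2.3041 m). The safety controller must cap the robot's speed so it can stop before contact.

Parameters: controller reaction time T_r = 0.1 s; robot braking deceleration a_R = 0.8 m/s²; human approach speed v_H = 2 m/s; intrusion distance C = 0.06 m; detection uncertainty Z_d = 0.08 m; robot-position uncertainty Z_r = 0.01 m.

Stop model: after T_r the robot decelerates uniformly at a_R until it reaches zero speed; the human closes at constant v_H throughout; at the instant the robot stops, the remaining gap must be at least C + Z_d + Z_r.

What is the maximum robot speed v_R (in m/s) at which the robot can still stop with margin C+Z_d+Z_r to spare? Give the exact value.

at the boundary: (5/8)·v² + (13/5)·v + (-6253/3200) = 0
  disc = (13/5)² − 4·(5/8)·(-6253/3200) = 74529/6400 ; √disc = 273/80
  v_R = (−(13/5) + 273/80) / (2·(5/8)) = 13/20 m/s
check:
T_s = v_R/a_R = (13/20)/(4/5) = 0.8125 s
reaction-phase robot travel = 0.6500·0.1000 = 0.0650 m
braking distance = 0.6500²/(2·0.8000) = 0.2641 m
human closes 2.0000·0.9125 = 1.8250 m
C+Z_d+Z_r = 0.0600+0.0800+0.0100 = 0.1500 m
sum ≈ 0.0650+0.2641+1.8250+0.1500 ≈ 2.3041 m = S ✓

v_R_max = 13/20 m/s = 0.6500 m/s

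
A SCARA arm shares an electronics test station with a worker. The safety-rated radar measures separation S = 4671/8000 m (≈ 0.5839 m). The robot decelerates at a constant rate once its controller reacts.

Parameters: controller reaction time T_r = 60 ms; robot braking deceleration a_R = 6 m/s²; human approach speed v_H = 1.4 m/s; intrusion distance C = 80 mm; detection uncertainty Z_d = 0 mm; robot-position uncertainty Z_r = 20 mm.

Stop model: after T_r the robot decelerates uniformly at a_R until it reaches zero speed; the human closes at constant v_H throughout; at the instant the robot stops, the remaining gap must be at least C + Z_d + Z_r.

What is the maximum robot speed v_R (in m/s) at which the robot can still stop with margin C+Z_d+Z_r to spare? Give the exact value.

v_R_max = 21/20 m/s = 1.0500 m/s

quadratic (1/12)·v² + (22/75)·v + (-3199/8000) = 0
  disc = (22/75)² − 4·(1/12)·(-3199/8000) = 78961/360000 ; √disc = 281/600
  v_R = (−(22/75) + 281/600) / (2·(1/12)) = 21/20 m/s
check:
braking lasts T_s = (21/20)/6 = 0.1750 s
reaction-phase robot travel = 1.0500·0.0600 = 0.0630 m
braking distance = 1.0500²/(2·6.0000) = 0.0919 m
human closes 1.4000·0.2350 = 0.3290 m
C+Z_d+Z_r = 0.0800+0.0000+0.0200 = 0.1000 m
sum ≈ 0.0630+0.0919+0.3290+0.1000 ≈ 0.5839 m = S ✓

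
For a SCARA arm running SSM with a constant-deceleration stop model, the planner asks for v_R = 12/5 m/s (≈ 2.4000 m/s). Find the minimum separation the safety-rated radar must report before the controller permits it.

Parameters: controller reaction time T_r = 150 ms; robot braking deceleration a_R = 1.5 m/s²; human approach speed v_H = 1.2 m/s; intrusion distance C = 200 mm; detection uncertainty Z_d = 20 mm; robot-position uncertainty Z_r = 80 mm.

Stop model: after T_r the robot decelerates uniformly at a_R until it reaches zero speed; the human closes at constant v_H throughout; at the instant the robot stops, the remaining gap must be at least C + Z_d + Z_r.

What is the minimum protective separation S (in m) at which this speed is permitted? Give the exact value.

S_min = 117/25 m = 4.6800 m

T_s = v_R/a_R = (12/5)/(3/2) = 1.6000 s
reaction-phase robot travel = 2.4000·0.1500 = 0.3600 m
robot under decel: 2.4000²/(2·1.5000) = 1.9200 m
human closes 1.2000·1.7500 = 2.1000 m
margins: 0.2000+0.0200+0.0800 = 0.3000 m
S_min ≈ 0.3600+1.9200+2.1000+0.3000  ⇒  S_min = 117/25 m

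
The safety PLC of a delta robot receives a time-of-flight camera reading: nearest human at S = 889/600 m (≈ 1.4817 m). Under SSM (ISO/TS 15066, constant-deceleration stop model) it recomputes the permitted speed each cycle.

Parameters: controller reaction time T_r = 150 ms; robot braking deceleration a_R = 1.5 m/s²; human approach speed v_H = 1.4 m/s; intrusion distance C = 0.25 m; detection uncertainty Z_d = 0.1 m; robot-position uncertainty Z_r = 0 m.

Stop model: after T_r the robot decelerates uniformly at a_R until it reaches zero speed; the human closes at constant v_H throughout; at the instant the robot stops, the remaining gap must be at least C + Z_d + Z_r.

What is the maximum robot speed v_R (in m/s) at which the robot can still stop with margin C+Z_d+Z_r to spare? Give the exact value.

v_R_max = 7/10 m/s = 0.7000 m/s

at the boundary: (1/3)·v² + (13/12)·v + (-553/600) = 0
  disc = (13/12)² − 4·(1/3)·(-553/600) = 961/400 ; √disc = 31/20
  v_R = (−(13/12) + 31/20) / (2·(1/3)) = 7/10 m/s
check:
stop time T_s = (7/10)/(3/2) = 0.4667 s
robot in T_r: 0.7000·0.1500 = 0.1050 m
robot under decel: 0.7000²/(2·1.5000) = 0.1633 m
person approaches 1.4000·(0.1500+0.4667) = 0.8633 m
residual clearance needed = 0.2500+0.1000+0.0000 = 0.3500 m
sum ≈ 0.1050+0.1633+0.8633+0.3500 ≈ 1.4817 m = S ✓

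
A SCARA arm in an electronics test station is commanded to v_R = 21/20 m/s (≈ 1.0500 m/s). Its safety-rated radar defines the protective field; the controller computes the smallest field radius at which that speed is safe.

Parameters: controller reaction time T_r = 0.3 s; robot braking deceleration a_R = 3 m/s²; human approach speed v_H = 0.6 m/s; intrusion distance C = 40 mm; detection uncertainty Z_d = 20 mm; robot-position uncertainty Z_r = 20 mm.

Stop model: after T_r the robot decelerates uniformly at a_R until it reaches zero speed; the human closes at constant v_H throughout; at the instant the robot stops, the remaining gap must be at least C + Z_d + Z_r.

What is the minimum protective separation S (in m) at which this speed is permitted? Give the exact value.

S_min = 31/32 m = 0.9688 m

T_s = v_R/a_R = (21/20)/3 = 0.3500 s
robot in T_r: 1.0500·0.3000 = 0.3150 m
braking distance = 1.0500²/(2·3.0000) = 0.1837 m
human closes 0.6000·0.6500 = 0.3900 m
C+Z_d+Z_r = 0.0400+0.0200+0.0200 = 0.0800 m
S_min ≈ 0.3150+0.1837+0.3900+0.0800  ⇒  S_min = 31/32 m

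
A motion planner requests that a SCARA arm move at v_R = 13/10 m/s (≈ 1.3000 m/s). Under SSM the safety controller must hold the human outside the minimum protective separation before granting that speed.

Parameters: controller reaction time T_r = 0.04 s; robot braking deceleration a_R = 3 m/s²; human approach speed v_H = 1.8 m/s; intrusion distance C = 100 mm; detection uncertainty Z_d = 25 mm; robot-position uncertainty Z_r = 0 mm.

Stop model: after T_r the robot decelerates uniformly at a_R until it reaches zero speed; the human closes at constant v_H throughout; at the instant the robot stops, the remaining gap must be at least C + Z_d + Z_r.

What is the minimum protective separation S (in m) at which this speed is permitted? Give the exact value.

S_min = 983/750 m = 1.3107 m

stop time T_s = (13/10)/3 = 0.4333 s
reaction-phase robot travel = 1.3000·0.0400 = 0.0520 m
robot under decel: 1.3000²/(2·3.0000) = 0.2817 m
human closes 1.8000·0.4733 = 0.8520 m
residual clearance needed = 0.1000+0.0250+0.0000 = 0.1250 m
S_min ≈ 0.0520+0.2817+0.8520+0.1250  ⇒  S_min = 983/750 m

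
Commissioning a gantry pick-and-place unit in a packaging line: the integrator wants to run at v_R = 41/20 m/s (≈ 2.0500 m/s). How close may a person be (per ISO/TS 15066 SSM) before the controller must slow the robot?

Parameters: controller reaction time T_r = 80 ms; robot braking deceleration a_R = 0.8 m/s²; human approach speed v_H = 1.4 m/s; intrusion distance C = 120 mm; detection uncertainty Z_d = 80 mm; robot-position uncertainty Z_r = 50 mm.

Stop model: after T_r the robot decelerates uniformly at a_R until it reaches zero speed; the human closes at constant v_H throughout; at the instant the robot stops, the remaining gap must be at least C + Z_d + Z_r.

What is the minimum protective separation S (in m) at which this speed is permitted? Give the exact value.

stop time T_s = (41/20)/(4/5) = 2.5625 s
robot covers v_R·T_r = 2.0500·0.0800 = 0.1640 m before braking
robot covers 2.0500·2.5625 − ½·0.8000·2.5625² = 2.6266 m while stopping
person approaches 1.4000·(0.0800+2.5625) = 3.6995 m
C+Z_d+Z_r = 0.1200+0.0800+0.0500 = 0.2500 m
S_min ≈ 0.1640+2.6266+3.6995+0.2500  ⇒  S_min = 107841/16000 m

S_min = 107841/16000 m = 6.7401 m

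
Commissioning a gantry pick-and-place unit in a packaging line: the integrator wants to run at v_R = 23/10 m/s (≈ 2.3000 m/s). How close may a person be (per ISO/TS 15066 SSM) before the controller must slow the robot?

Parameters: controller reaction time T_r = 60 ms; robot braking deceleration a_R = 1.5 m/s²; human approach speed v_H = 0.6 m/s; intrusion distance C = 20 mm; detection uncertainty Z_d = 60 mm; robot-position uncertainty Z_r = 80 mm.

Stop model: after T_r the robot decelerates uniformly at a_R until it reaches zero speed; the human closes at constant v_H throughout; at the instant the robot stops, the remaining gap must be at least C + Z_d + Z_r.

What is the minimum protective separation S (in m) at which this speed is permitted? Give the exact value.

S_min = 2263/750 m = 3.0173 m

stop time T_s = (23/10)/(3/2) = 1.5333 s
robot covers v_R·T_r = 2.3000·0.0600 = 0.1380 m before braking
robot under decel: 2.3000²/(2·1.5000) = 1.7633 m
human over T_r+T_s: 0.6000·(0.0600+1.5333) = 0.9560 m
margins: 0.0200+0.0600+0.0800 = 0.1600 m
S_min ≈ 0.1380+1.7633+0.9560+0.1600  ⇒  S_min = 2263/750 m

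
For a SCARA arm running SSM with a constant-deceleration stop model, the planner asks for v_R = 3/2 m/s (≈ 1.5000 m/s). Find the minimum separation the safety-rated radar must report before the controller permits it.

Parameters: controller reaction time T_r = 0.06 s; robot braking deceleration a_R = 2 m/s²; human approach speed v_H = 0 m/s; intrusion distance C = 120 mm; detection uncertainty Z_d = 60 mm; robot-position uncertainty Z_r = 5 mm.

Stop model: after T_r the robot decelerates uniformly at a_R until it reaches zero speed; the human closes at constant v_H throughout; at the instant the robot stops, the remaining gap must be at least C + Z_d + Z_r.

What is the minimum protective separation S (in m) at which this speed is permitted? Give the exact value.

S_min = 67/80 m = 0.8375 m

braking lasts T_s = (3/2)/2 = 0.7500 s
reaction-phase robot travel = 1.5000·0.0600 = 0.0900 m
braking distance = 1.5000²/(2·2.0000) = 0.5625 m
human over T_r+T_s: 0.0000·(0.0600+0.7500) = 0.0000 m
C+Z_d+Z_r = 0.1200+0.0600+0.0050 = 0.1850 m
S_min ≈ 0.0900+0.5625+0.0000+0.1850  ⇒  S_min = 67/80 m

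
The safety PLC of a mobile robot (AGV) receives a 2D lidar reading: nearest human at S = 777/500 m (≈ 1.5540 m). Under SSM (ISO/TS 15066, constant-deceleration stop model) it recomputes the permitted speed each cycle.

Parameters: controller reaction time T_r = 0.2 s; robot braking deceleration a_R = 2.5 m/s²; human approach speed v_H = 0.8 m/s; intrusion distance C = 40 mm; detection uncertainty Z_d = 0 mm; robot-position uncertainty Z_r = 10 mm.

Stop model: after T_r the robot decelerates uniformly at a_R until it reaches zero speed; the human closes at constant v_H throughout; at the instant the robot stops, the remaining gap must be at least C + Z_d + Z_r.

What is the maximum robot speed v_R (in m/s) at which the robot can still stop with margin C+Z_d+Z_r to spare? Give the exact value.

v_R_max = 8/5 m/s = 1.6000 m/s

quadratic (1/5)·v² + (13/25)·v + (-168/125) = 0
  disc = (13/25)² − 4·(1/5)·(-168/125) = 841/625 ; √disc = 29/25
  v_R = (−(13/25) + 29/25) / (2·(1/5)) = 8/5 m/s
check:
T_s = v_R/a_R = (8/5)/(5/2) = 0.6400 s
robot covers v_R·T_r = 1.6000·0.2000 = 0.3200 m before braking
robot covers 1.6000·0.6400 − ½·2.5000·0.6400² = 0.5120 m while stopping
human over T_r+T_s: 0.8000·(0.2000+0.6400) = 0.6720 m
margins: 0.0400+0.0000+0.0100 = 0.0500 m
sum ≈ 0.3200+0.5120+0.6720+0.0500 ≈ 1.5540 m = S ✓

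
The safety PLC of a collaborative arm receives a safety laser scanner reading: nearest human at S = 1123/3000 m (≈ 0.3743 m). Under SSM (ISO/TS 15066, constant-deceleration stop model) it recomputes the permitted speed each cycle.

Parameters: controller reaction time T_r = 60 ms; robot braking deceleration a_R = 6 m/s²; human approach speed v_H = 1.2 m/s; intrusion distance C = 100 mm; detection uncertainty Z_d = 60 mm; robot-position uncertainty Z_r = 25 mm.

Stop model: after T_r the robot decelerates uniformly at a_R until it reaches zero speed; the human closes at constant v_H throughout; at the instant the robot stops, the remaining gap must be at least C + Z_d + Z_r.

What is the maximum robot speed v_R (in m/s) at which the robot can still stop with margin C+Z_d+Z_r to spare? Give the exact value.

quadratic (1/12)·v² + (13/50)·v + (-44/375) = 0
  disc = (13/50)² − 4·(1/12)·(-44/375) = 2401/22500 ; √disc = 49/150
  v_R = (−(13/50) + 49/150) / (2·(1/12)) = 2/5 m/s
check:
stop time T_s = (2/5)/6 = 0.0667 s
reaction-phase robot travel = 0.4000·0.0600 = 0.0240 m
robot under decel: 0.4000²/(2·6.0000) = 0.0133 m
human closes 1.2000·0.1267 = 0.1520 m
residual clearance needed = 0.1000+0.0600+0.0250 = 0.1850 m
sum ≈ 0.0240+0.0133+0.1520+0.1850 ≈ 0.3743 m = S ✓

v_R_max = 2/5 m/s = 0.4000 m/s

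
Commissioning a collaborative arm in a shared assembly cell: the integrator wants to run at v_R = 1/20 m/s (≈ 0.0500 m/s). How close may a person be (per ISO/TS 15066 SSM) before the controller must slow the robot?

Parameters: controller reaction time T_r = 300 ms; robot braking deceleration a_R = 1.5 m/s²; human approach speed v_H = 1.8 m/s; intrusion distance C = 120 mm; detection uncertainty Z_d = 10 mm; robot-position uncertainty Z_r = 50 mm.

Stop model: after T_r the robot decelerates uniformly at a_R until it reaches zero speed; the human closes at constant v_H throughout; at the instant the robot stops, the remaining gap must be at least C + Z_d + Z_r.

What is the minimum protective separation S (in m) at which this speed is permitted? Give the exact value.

braking lasts T_s = (1/20)/(3/2) = 0.0333 s
reaction-phase robot travel = 0.0500·0.3000 = 0.0150 m
robot under decel: 0.0500²/(2·1.5000) = 0.0008 m
person approaches 1.8000·(0.3000+0.0333) = 0.6000 m
margins: 0.1200+0.0100+0.0500 = 0.1800 m
S_min ≈ 0.0150+0.0008+0.6000+0.1800  ⇒  S_min = 191/240 m

S_min = 191/240 m = 0.7958 m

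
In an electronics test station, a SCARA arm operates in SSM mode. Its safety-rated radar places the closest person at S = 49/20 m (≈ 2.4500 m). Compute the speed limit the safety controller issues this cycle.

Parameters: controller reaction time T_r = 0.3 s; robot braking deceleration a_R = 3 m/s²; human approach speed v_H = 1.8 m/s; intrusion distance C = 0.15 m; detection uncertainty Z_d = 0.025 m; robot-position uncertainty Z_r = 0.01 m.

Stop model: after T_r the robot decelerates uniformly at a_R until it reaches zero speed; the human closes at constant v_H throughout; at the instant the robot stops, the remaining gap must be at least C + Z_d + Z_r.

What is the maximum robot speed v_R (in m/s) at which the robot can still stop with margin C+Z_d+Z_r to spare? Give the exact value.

v_R_max = 3/2 m/s = 1.5000 m/s

collect terms ⇒ (1/6)·v_R² + (9/10)·v_R + (-69/40) = 0
  disc = (9/10)² − 4·(1/6)·(-69/40) = 49/25 ; √disc = 7/5
  v_R = (−(9/10) + 7/5) / (2·(1/6)) = 3/2 m/s
check:
stop time T_s = (3/2)/3 = 0.5000 s
robot in T_r: 1.5000·0.3000 = 0.4500 m
braking distance = 1.5000²/(2·3.0000) = 0.3750 m
person approaches 1.8000·(0.3000+0.5000) = 1.4400 m
margins: 0.1500+0.0250+0.0100 = 0.1850 m
sum ≈ 0.4500+0.3750+1.4400+0.1850 ≈ 2.4500 m = S ✓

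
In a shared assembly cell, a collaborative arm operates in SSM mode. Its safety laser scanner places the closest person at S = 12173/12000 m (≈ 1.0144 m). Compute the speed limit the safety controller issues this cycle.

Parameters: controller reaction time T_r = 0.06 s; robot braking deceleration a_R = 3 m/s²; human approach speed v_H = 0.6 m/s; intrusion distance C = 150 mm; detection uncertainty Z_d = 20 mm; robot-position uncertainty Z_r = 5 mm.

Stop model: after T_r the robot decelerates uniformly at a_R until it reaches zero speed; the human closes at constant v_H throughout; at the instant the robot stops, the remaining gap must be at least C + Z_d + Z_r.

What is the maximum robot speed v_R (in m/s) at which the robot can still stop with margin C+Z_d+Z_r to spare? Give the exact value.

v_R_max = 31/20 m/s = 1.5500 m/s

quadratic (1/6)·v² + (13/50)·v + (-9641/12000) = 0
  disc = (13/50)² − 4·(1/6)·(-9641/12000) = 54289/90000 ; √disc = 233/300
  v_R = (−(13/50) + 233/300) / (2·(1/6)) = 31/20 m/s
check:
braking lasts T_s = (31/20)/3 = 0.5167 s
robot in T_r: 1.5500·0.0600 = 0.0930 m
braking distance = 1.5500²/(2·3.0000) = 0.4004 m
human closes 0.6000·0.5767 = 0.3460 m
margins: 0.1500+0.0200+0.0050 = 0.1750 m
sum ≈ 0.0930+0.4004+0.3460+0.1750 ≈ 1.0144 m = S ✓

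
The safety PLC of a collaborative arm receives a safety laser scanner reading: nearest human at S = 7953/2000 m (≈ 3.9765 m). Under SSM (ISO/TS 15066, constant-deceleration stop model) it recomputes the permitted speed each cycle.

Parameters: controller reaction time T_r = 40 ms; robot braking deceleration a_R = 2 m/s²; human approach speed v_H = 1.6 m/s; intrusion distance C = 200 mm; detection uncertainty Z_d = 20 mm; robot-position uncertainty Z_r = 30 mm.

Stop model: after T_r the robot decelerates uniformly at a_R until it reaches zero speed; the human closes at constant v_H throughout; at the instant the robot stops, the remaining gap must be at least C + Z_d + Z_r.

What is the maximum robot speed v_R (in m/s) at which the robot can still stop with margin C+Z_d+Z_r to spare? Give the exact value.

v_R_max = 5/2 m/s = 2.5000 m/s

at the boundary: (1/4)·v² + (21/25)·v + (-293/80) = 0
  disc = (21/25)² − 4·(1/4)·(-293/80) = 43681/10000 ; √disc = 209/100
  v_R = (−(21/25) + 209/100) / (2·(1/4)) = 5/2 m/s
check:
braking lasts T_s = (5/2)/2 = 1.2500 s
robot in T_r: 2.5000·0.0400 = 0.1000 m
braking distance = 2.5000²/(2·2.0000) = 1.5625 m
person approaches 1.6000·(0.0400+1.2500) = 2.0640 m
C+Z_d+Z_r = 0.2000+0.0200+0.0300 = 0.2500 m
sum ≈ 0.1000+1.5625+2.0640+0.2500 ≈ 3.9765 m = S ✓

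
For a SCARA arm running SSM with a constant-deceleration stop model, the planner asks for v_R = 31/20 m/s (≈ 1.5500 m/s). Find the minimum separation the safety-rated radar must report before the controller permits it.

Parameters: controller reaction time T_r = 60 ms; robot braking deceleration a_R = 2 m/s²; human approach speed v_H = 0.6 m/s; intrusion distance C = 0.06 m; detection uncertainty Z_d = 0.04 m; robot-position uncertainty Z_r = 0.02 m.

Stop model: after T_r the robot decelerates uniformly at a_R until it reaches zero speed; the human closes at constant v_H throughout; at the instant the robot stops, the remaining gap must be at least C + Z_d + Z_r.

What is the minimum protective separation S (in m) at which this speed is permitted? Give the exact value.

stop time T_s = (31/20)/2 = 0.7750 s
robot covers v_R·T_r = 1.5500·0.0600 = 0.0930 m before braking
robot covers 1.5500·0.7750 − ½·2.0000·0.7750² = 0.6006 m while stopping
human over T_r+T_s: 0.6000·(0.0600+0.7750) = 0.5010 m
residual clearance needed = 0.0600+0.0400+0.0200 = 0.1200 m
S_min ≈ 0.0930+0.6006+0.5010+0.1200  ⇒  S_min = 10517/8000 m

S_min = 10517/8000 m = 1.3146 m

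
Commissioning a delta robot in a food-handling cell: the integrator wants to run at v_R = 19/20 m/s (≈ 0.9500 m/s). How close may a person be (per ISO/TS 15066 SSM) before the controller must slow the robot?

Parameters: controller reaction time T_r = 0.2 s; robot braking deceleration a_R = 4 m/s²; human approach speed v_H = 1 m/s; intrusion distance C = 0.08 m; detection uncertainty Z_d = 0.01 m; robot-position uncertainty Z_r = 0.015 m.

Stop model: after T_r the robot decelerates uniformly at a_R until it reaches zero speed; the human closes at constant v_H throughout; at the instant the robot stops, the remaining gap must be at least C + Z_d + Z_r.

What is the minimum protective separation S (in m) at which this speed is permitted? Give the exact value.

S_min = 541/640 m = 0.8453 m

stop time T_s = (19/20)/4 = 0.2375 s
reaction-phase robot travel = 0.9500·0.2000 = 0.1900 m
robot covers 0.9500·0.2375 − ½·4.0000·0.2375² = 0.1128 m while stopping
human closes 1.0000·0.4375 = 0.4375 m
residual clearance needed = 0.0800+0.0100+0.0150 = 0.1050 m
S_min ≈ 0.1900+0.1128+0.4375+0.1050  ⇒  S_min = 541/640 m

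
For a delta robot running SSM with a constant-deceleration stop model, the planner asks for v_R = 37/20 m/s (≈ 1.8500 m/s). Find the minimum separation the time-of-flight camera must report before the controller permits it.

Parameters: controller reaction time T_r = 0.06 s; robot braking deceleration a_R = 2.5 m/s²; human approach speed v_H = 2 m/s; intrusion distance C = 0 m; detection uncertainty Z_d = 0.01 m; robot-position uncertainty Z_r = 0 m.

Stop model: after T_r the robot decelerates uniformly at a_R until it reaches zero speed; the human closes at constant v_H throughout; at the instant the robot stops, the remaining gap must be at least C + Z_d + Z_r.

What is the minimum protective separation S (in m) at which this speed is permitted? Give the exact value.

T_s = v_R/a_R = (37/20)/(5/2) = 0.7400 s
reaction-phase robot travel = 1.8500·0.0600 = 0.1110 m
robot covers 1.8500·0.7400 − ½·2.5000·0.7400² = 0.6845 m while stopping
human closes 2.0000·0.8000 = 1.6000 m
margins: 0.0000+0.0100+0.0000 = 0.0100 m
S_min ≈ 0.1110+0.6845+1.6000+0.0100  ⇒  S_min = 4811/2000 m

S_min = 4811/2000 m = 2.4055 m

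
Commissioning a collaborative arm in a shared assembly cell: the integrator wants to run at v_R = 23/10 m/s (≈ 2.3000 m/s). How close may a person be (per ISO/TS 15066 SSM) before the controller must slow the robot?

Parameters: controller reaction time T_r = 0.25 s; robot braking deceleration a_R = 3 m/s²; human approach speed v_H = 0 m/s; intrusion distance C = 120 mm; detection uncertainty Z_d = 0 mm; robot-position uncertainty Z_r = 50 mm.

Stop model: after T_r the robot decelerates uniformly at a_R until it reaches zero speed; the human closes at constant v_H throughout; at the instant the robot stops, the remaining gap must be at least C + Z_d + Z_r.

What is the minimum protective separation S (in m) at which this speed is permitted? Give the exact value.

S_min = 122/75 m = 1.6267 m

T_s = v_R/a_R = (23/10)/3 = 0.7667 s
robot in T_r: 2.3000·0.2500 = 0.5750 m
braking distance = 2.3000²/(2·3.0000) = 0.8817 m
human closes 0.0000·1.0167 = 0.0000 m
C+Z_d+Z_r = 0.1200+0.0000+0.0500 = 0.1700 m
S_min ≈ 0.5750+0.8817+0.0000+0.1700  ⇒  S_min = 122/75 m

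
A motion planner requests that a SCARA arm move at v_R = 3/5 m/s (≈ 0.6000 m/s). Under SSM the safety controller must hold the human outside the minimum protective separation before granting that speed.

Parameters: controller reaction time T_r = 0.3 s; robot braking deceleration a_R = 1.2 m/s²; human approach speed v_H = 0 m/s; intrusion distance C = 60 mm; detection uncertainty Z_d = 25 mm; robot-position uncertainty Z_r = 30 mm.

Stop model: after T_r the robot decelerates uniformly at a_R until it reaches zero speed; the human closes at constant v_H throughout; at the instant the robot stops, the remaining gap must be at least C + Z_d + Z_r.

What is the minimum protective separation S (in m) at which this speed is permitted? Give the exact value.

braking lasts T_s = (3/5)/(6/5) = 0.5000 s
reaction-phase robot travel = 0.6000·0.3000 = 0.1800 m
robot covers 0.6000·0.5000 − ½·1.2000·0.5000² = 0.1500 m while stopping
human closes 0.0000·0.8000 = 0.0000 m
margins: 0.0600+0.0250+0.0300 = 0.1150 m
S_min ≈ 0.1800+0.1500+0.0000+0.1150  ⇒  S_min = 89/200 m

S_min = 89/200 m = 0.4450 m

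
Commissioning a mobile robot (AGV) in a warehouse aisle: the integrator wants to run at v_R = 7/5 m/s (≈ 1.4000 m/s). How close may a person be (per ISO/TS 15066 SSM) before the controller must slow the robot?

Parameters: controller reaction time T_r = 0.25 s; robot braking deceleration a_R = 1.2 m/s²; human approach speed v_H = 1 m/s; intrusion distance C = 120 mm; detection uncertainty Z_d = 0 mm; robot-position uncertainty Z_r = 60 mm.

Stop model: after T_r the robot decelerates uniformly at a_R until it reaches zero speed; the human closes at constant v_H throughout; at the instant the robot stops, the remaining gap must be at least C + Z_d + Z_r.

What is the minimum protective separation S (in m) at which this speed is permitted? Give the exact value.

S_min = 829/300 m = 2.7633 m

T_s = v_R/a_R = (7/5)/(6/5) = 1.1667 s
robot covers v_R·T_r = 1.4000·0.2500 = 0.3500 m before braking
braking distance = 1.4000²/(2·1.2000) = 0.8167 m
human closes 1.0000·1.4167 = 1.4167 m
residual clearance needed = 0.1200+0.0000+0.0600 = 0.1800 m
S_min ≈ 0.3500+0.8167+1.4167+0.1800  ⇒  S_min = 829/300 m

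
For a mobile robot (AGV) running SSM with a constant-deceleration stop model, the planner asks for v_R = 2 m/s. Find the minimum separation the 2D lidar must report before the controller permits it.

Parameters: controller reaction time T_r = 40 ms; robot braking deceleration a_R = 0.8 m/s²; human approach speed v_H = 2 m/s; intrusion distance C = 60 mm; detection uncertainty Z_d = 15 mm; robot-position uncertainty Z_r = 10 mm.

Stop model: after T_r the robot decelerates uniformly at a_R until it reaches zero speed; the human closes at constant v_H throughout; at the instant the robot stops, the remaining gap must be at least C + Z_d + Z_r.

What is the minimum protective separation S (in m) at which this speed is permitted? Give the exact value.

S_min = 1549/200 m = 7.7450 m

T_s = v_R/a_R = 2/(4/5) = 2.5000 s
reaction-phase robot travel = 2.0000·0.0400 = 0.0800 m
robot covers 2.0000·2.5000 − ½·0.8000·2.5000² = 2.5000 m while stopping
human over T_r+T_s: 2.0000·(0.0400+2.5000) = 5.0800 m
C+Z_d+Z_r = 0.0600+0.0150+0.0100 = 0.0850 m
S_min ≈ 0.0800+2.5000+5.0800+0.0850  ⇒  S_min = 1549/200 m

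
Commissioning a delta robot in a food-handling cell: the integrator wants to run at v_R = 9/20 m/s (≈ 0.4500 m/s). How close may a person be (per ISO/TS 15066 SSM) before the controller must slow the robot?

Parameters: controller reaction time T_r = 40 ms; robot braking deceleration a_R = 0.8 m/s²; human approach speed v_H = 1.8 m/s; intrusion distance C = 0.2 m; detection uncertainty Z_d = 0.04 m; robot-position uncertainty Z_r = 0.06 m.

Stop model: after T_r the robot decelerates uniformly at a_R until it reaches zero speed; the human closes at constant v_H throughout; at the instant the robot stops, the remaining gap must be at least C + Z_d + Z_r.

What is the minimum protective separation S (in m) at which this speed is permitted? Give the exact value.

S_min = 4893/3200 m = 1.5291 m

T_s = v_R/a_R = (9/20)/(4/5) = 0.5625 s
reaction-phase robot travel = 0.4500·0.0400 = 0.0180 m
braking distance = 0.4500²/(2·0.8000) = 0.1266 m
human over T_r+T_s: 1.8000·(0.0400+0.5625) = 1.0845 m
margins: 0.2000+0.0400+0.0600 = 0.3000 m
S_min ≈ 0.0180+0.1266+1.0845+0.3000  ⇒  S_min = 4893/3200 m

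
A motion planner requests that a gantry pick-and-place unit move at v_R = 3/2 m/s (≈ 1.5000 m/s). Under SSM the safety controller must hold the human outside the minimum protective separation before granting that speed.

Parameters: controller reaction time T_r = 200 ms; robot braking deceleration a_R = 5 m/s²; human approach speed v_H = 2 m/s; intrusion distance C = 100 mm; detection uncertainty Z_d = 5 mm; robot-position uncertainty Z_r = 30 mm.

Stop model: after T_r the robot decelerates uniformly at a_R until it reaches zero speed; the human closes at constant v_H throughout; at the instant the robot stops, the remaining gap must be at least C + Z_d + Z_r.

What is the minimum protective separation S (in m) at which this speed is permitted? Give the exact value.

S_min = 83/50 m = 1.6600 m

stop time T_s = (3/2)/5 = 0.3000 s
robot covers v_R·T_r = 1.5000·0.2000 = 0.3000 m before braking
braking distance = 1.5000²/(2·5.0000) = 0.2250 m
person approaches 2.0000·(0.2000+0.3000) = 1.0000 m
residual clearance needed = 0.1000+0.0050+0.0300 = 0.1350 m
S_min ≈ 0.3000+0.2250+1.0000+0.1350  ⇒  S_min = 83/50 m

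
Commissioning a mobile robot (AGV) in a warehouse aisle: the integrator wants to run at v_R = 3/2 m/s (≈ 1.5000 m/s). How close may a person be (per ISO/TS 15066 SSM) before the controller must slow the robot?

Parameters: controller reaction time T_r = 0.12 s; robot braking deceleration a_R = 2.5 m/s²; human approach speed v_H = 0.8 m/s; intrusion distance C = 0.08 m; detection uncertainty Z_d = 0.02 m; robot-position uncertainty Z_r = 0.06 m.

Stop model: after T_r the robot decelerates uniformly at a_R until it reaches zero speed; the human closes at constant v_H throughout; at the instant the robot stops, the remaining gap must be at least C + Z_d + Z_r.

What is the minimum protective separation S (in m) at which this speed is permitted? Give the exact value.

S_min = 683/500 m = 1.3660 m

stop time T_s = (3/2)/(5/2) = 0.6000 s
reaction-phase robot travel = 1.5000·0.1200 = 0.1800 m
robot under decel: 1.5000²/(2·2.5000) = 0.4500 m
person approaches 0.8000·(0.1200+0.6000) = 0.5760 m
C+Z_d+Z_r = 0.0800+0.0200+0.0600 = 0.1600 m
S_min ≈ 0.1800+0.4500+0.5760+0.1600  ⇒  S_min = 683/500 m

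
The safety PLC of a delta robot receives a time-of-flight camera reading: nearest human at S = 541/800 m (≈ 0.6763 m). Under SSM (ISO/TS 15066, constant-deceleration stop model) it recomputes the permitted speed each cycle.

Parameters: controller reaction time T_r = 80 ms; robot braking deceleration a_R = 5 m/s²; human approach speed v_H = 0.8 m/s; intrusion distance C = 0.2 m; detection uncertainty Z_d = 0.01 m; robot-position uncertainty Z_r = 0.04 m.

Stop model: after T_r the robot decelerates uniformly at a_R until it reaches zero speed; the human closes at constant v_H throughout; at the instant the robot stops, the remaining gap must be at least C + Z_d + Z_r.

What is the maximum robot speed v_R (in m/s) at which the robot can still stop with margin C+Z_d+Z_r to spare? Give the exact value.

v_R_max = 21/20 m/s = 1.0500 m/s

at the boundary: (1/10)·v² + (6/25)·v + (-1449/4000) = 0
  disc = (6/25)² − 4·(1/10)·(-1449/4000) = 81/400 ; √disc = 9/20
  v_R = (−(6/25) + 9/20) / (2·(1/10)) = 21/20 m/s
check:
braking lasts T_s = (21/20)/5 = 0.2100 s
robot covers v_R·T_r = 1.0500·0.0800 = 0.0840 m before braking
robot under decel: 1.0500²/(2·5.0000) = 0.1103 m
human over T_r+T_s: 0.8000·(0.0800+0.2100) = 0.2320 m
C+Z_d+Z_r = 0.2000+0.0100+0.0400 = 0.2500 m
sum ≈ 0.0840+0.1103+0.2320+0.2500 ≈ 0.6763 m = S ✓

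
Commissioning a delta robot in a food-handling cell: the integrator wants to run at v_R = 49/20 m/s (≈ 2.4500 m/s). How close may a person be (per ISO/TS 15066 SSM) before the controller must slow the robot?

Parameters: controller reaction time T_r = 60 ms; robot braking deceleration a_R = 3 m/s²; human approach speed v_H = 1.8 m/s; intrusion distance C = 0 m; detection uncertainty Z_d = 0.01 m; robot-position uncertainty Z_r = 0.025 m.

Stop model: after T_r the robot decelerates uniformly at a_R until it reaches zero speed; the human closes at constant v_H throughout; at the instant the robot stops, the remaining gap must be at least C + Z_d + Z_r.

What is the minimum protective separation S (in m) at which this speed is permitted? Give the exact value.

S_min = 265/96 m = 2.7604 m

braking lasts T_s = (49/20)/3 = 0.8167 s
robot covers v_R·T_r = 2.4500·0.0600 = 0.1470 m before braking
robot under decel: 2.4500²/(2·3.0000) = 1.0004 m
person approaches 1.8000·(0.0600+0.8167) = 1.5780 m
margins: 0.0000+0.0100+0.0250 = 0.0350 m
S_min ≈ 0.1470+1.0004+1.5780+0.0350  ⇒  S_min = 265/96 m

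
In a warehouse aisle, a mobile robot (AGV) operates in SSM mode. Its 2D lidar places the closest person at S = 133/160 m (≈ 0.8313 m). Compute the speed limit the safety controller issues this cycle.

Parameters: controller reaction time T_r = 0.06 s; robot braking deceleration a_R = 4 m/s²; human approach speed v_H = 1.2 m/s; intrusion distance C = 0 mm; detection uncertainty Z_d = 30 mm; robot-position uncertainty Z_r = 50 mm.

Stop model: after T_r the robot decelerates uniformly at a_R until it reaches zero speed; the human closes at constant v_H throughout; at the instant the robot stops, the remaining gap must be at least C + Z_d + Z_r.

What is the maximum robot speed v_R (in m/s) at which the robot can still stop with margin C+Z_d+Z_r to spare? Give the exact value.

v_R_max = 13/10 m/s = 1.3000 m/s

quadratic (1/8)·v² + (9/25)·v + (-2717/4000) = 0
  disc = (9/25)² − 4·(1/8)·(-2717/4000) = 18769/40000 ; √disc = 137/200
  v_R = (−(9/25) + 137/200) / (2·(1/8)) = 13/10 m/s
check:
T_s = v_R/a_R = (13/10)/4 = 0.3250 s
robot in T_r: 1.3000·0.0600 = 0.0780 m
robot covers 1.3000·0.3250 − ½·4.0000·0.3250² = 0.2112 m while stopping
human over T_r+T_s: 1.2000·(0.0600+0.3250) = 0.4620 m
margins: 0.0000+0.0300+0.0500 = 0.0800 m
sum ≈ 0.0780+0.2112+0.4620+0.0800 ≈ 0.8313 m = S ✓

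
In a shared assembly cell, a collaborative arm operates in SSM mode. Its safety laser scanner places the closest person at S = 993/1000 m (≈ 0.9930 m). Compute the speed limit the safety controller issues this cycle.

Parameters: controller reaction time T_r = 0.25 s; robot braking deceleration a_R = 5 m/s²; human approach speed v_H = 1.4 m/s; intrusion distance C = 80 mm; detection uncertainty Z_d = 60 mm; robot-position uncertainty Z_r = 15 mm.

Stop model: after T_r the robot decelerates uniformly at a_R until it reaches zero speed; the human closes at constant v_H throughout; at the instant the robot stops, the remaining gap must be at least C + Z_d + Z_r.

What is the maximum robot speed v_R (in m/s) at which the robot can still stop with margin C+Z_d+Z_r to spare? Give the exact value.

v_R_max = 4/5 m/s = 0.8000 m/s

quadratic (1/10)·v² + (53/100)·v + (-61/125) = 0
  disc = (53/100)² − 4·(1/10)·(-61/125) = 4761/10000 ; √disc = 69/100
  v_R = (−(53/100) + 69/100) / (2·(1/10)) = 4/5 m/s
check:
braking lasts T_s = (4/5)/5 = 0.1600 s
robot in T_r: 0.8000·0.2500 = 0.2000 m
robot under decel: 0.8000²/(2·5.0000) = 0.0640 m
human closes 1.4000·0.4100 = 0.5740 m
C+Z_d+Z_r = 0.0800+0.0600+0.0150 = 0.1550 m
sum ≈ 0.2000+0.0640+0.5740+0.1550 ≈ 0.9930 m = S ✓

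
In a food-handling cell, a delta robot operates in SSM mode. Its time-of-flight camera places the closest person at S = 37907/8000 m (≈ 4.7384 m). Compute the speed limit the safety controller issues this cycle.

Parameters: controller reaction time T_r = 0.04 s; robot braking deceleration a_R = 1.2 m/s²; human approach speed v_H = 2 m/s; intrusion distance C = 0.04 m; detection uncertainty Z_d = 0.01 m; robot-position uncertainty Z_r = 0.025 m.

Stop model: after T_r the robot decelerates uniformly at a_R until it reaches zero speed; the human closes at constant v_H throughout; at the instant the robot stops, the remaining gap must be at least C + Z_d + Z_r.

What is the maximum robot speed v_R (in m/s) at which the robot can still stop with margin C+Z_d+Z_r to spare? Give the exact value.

collect terms ⇒ (5/12)·v_R² + (128/75)·v_R + (-36667/8000) = 0
  disc = (128/75)² − 4·(5/12)·(-36667/8000) = 3798601/360000 ; √disc = 1949/600
  v_R = (−(128/75) + 1949/600) / (2·(5/12)) = 37/20 m/s
check:
stop time T_s = (37/20)/(6/5) = 1.5417 s
reaction-phase robot travel = 1.8500·0.0400 = 0.0740 m
robot under decel: 1.8500²/(2·1.2000) = 1.4260 m
human over T_r+T_s: 2.0000·(0.0400+1.5417) = 3.1633 m
margins: 0.0400+0.0100+0.0250 = 0.0750 m
sum ≈ 0.0740+1.4260+3.1633+0.0750 ≈ 4.7384 m = S ✓

v_R_max = 37/20 m/s = 1.8500 m/s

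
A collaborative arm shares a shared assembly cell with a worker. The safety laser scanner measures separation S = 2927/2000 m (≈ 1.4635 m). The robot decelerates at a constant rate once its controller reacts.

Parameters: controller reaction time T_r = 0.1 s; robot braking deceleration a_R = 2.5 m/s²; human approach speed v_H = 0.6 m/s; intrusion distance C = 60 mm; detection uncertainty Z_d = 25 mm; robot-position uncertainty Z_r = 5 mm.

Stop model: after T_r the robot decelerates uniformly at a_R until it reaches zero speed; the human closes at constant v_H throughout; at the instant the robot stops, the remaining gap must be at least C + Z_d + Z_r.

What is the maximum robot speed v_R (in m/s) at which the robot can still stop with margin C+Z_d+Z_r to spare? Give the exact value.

v_R_max = 37/20 m/s = 1.8500 m/s

quadratic (1/5)·v² + (17/50)·v + (-2627/2000) = 0
  disc = (17/50)² − 4·(1/5)·(-2627/2000) = 729/625 ; √disc = 27/25
  v_R = (−(17/50) + 27/25) / (2·(1/5)) = 37/20 m/s
check:
braking lasts T_s = (37/20)/(5/2) = 0.7400 s
robot in T_r: 1.8500·0.1000 = 0.1850 m
robot under decel: 1.8500²/(2·2.5000) = 0.6845 m
person approaches 0.6000·(0.1000+0.7400) = 0.5040 m
C+Z_d+Z_r = 0.0600+0.0250+0.0050 = 0.0900 m
sum ≈ 0.1850+0.6845+0.5040+0.0900 ≈ 1.4635 m = S ✓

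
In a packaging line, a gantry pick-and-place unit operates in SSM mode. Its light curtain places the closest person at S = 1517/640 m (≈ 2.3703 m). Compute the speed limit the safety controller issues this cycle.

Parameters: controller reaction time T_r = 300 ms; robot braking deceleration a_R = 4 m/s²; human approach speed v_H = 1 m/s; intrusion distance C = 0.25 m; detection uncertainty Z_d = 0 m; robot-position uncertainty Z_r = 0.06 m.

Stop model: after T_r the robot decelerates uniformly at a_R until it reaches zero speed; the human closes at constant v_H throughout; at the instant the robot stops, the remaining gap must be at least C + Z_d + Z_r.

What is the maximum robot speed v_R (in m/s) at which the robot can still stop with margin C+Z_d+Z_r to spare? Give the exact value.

quadratic (1/8)·v² + (11/20)·v + (-5633/3200) = 0
  disc = (11/20)² − 4·(1/8)·(-5633/3200) = 7569/6400 ; √disc = 87/80
  v_R = (−(11/20) + 87/80) / (2·(1/8)) = 43/20 m/s
check:
stop time T_s = (43/20)/4 = 0.5375 s
reaction-phase robot travel = 2.1500·0.3000 = 0.6450 m
robot under decel: 2.1500²/(2·4.0000) = 0.5778 m
human closes 1.0000·0.8375 = 0.8375 m
margins: 0.2500+0.0000+0.0600 = 0.3100 m
sum ≈ 0.6450+0.5778+0.8375+0.3100 ≈ 2.3703 m = S ✓

v_R_max = 43/20 m/s = 2.1500 m/s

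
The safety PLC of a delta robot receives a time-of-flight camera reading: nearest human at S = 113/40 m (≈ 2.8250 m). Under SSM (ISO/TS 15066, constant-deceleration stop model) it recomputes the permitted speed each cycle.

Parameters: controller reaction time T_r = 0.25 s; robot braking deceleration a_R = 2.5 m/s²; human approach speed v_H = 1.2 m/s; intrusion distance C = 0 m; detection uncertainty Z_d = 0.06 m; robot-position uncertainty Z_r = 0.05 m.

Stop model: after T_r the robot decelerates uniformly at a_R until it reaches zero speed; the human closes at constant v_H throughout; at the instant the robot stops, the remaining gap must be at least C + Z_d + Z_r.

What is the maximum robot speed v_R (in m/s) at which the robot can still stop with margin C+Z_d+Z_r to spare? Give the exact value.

v_R_max = 21/10 m/s = 2.1000 m/s

collect terms ⇒ (1/5)·v_R² + (73/100)·v_R + (-483/200) = 0
  disc = (73/100)² − 4·(1/5)·(-483/200) = 24649/10000 ; √disc = 157/100
  v_R = (−(73/100) + 157/100) / (2·(1/5)) = 21/10 m/s
check:
T_s = v_R/a_R = (21/10)/(5/2) = 0.8400 s
robot covers v_R·T_r = 2.1000·0.2500 = 0.5250 m before braking
robot covers 2.1000·0.8400 − ½·2.5000·0.8400² = 0.8820 m while stopping
person approaches 1.2000·(0.2500+0.8400) = 1.3080 m
residual clearance needed = 0.0000+0.0600+0.0500 = 0.1100 m
sum ≈ 0.5250+0.8820+1.3080+0.1100 ≈ 2.8250 m = S ✓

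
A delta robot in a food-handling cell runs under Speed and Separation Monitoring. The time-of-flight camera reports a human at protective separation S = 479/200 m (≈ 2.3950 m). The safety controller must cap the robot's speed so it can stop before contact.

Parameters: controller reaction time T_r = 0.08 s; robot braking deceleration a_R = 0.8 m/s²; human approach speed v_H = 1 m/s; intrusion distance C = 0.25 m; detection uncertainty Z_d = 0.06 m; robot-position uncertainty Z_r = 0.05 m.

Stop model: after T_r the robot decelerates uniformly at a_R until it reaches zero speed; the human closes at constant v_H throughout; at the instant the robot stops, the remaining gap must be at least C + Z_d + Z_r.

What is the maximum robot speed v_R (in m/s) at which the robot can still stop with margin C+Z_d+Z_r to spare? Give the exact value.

v_R_max = 1 m/s = 1.0000 m/s

quadratic (5/8)·v² + (133/100)·v + (-391/200) = 0
  disc = (133/100)² − 4·(5/8)·(-391/200) = 16641/2500 ; √disc = 129/50
  v_R = (−(133/100) + 129/50) / (2·(5/8)) = 1 m/s
check:
T_s = v_R/a_R = 1/(4/5) = 1.2500 s
reaction-phase robot travel = 1.0000·0.0800 = 0.0800 m
braking distance = 1.0000²/(2·0.8000) = 0.6250 m
person approaches 1.0000·(0.0800+1.2500) = 1.3300 m
C+Z_d+Z_r = 0.2500+0.0600+0.0500 = 0.3600 m
sum ≈ 0.0800+0.6250+1.3300+0.3600 ≈ 2.3950 m = S ✓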